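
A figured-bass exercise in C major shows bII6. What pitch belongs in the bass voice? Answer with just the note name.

F

bII in C major has root Db; the chord is Db-F-Ab.
The figure 6 means first inversion — the third is in the bass.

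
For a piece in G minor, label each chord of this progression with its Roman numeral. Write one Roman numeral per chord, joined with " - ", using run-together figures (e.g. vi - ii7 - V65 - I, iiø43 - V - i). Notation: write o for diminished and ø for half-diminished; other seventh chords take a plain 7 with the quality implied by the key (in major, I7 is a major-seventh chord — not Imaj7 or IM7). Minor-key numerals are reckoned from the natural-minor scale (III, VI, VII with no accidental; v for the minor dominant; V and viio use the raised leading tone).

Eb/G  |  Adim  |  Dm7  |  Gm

VI6 - iio - v7 - i

Eb/G: major triad on Eb = scale degree 6 → VI6.
Adim has root A, degree 2 in G minor, so iio.
Dm7 has root D, degree 5 in G minor, so v7.
Gm has root G, degree 1 in G minor, so i.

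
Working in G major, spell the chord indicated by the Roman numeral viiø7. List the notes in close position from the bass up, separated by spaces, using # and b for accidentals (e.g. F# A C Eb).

F# A C E

The numeral's case and figure indicate a half-diminished seventh chord. In G major its root, the leading tone, is F#.
That chord is spelled F#-A-C-E.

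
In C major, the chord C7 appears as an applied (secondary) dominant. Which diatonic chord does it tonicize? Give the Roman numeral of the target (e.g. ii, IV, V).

IV

The chord is a dominant seventh chord on C.
A dominant resolves down a perfect fifth: C → F. In C major, F is scale degree 4, i.e. IV.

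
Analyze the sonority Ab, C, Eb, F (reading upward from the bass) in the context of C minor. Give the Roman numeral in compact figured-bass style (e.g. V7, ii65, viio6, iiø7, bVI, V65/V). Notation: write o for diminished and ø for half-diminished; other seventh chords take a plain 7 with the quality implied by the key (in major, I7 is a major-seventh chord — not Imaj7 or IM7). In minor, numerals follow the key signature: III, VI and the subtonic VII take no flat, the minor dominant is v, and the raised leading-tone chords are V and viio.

iv65

The pitches F-Ab-C-Eb form a minor seventh chord rooted on F.
F is scale degree 4 in C minor, and a minor seventh chord on that degree is written iv7.
With Ab in the bass the chord is in first inversion, so the figured bass is 65.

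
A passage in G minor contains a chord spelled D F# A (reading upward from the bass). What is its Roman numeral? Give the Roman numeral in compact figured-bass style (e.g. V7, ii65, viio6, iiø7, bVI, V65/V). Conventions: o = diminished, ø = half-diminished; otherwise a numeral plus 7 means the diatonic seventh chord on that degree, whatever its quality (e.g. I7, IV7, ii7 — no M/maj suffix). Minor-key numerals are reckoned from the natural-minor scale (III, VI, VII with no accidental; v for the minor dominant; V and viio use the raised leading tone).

The pitches D-F#-A form a major triad rooted on D.
In G minor, D is the dominant; the diatonic major triad there is V.

V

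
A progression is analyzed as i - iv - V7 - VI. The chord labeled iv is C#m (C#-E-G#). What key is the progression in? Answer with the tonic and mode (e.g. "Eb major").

The anchor chord is a minor triad on C#, labeled iv.
If C# is scale degree 4 and the mode makes that degree carry a minor triad, the tonic is G# and the mode is minor.

G# minor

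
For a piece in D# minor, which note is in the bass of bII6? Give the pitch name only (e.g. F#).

bII in D# minor has root E; the chord is E-G#-B.
The figure 6 means first inversion — the third is in the bass.

G#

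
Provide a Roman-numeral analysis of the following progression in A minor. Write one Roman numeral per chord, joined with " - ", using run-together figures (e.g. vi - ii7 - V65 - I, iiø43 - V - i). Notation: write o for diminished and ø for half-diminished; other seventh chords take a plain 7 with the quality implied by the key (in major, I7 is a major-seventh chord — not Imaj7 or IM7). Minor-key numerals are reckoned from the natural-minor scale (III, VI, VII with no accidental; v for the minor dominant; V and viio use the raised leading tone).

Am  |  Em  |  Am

Am: root A is the tonic; minor triad there is i.
Em: root E is the dominant; minor triad there is v.
Am: root A is the tonic; minor triad there is i.

i - v - i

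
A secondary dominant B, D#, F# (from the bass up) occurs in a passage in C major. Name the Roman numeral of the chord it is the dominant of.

iii

The chord is a major triad on B.
A dominant resolves down a perfect fifth: B → E. In C major, E is scale degree 3, i.e. iii.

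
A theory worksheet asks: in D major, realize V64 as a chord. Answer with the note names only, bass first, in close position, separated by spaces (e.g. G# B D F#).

E A C#

In D major, scale degree 5 is A, and the diatonic chord built there is a major triad.
That chord is spelled A-C#-E.
With the 64 figure the chord is in second inversion; from the bass E upward in close position it reads E-A-C#.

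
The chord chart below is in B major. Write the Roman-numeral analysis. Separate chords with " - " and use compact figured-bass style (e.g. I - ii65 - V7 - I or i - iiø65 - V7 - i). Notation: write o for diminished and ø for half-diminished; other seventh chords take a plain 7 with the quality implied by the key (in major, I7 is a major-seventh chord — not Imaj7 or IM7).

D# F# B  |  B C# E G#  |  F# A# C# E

I6 - ii42 - V7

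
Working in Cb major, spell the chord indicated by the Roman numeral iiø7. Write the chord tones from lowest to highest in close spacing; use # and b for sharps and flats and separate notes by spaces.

Db Fb Abb Cb

iiø7 is the half-diminished supertonic seventh, borrowed from the parallel minor. In Cb major that root is Db.
So the chord is Db-Fb-Abb-Cb, a half-diminished seventh chord.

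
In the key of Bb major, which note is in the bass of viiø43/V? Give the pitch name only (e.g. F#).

The applied chord viiø43/V is rooted on E: E-G-Bb-D.
The figure 43 means second inversion — the fifth is in the bass.

Bb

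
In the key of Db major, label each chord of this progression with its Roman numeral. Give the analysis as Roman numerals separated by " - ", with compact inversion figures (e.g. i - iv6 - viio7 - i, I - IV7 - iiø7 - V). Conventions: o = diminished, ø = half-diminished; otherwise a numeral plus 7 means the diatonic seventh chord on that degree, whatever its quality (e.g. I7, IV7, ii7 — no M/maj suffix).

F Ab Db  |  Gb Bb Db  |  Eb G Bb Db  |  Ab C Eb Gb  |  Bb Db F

F-Ab-Db: root Db is the tonic; major triad there is I6.
Gb-Bb-Db: major triad on Gb = scale degree 4 → IV.
Eb-G-Bb-Db: chromatic; Eb is V of V, so V7/V.
Ab-C-Eb-Gb: dominant seventh chord on Ab = scale degree 5 → V7.
Bb-Db-F has root Bb, degree 6 in Db major, so vi.

I6 - IV - V7/V - V7 - vi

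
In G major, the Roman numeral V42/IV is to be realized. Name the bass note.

F

The applied chord V42/IV is rooted on G: G-B-D-F.
The figure 42 means third inversion — the seventh is in the bass.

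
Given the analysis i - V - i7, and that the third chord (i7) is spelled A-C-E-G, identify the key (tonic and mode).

i7 is given as A-C-E-G — a minor seventh chord with root A.
If A is scale degree 1 and the mode makes that degree carry a minor seventh chord, the tonic is A and the mode is minor.

A minor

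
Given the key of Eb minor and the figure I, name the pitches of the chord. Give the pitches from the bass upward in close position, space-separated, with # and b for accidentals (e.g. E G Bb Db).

Eb G Bb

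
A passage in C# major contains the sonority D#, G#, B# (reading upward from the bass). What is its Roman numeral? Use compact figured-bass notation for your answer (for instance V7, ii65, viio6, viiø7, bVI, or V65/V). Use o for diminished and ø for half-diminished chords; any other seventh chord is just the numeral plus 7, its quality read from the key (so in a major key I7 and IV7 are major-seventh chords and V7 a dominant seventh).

V64

Stacked in thirds the chord is G#-B#-D#: a major triad on G#.
G# is scale degree 5 in C# major, and a major triad on that degree is written V.
With D# in the bass the chord is in second inversion, so the figured bass is 64.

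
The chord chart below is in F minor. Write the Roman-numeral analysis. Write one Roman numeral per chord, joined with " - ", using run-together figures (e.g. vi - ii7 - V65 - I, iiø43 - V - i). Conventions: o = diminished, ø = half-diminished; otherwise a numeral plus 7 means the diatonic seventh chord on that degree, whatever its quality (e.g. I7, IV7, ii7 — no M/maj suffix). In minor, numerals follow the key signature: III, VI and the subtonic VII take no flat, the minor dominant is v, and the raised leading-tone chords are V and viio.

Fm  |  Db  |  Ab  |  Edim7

Fm: minor triad on F = scale degree 1 → i.
Db has root Db, degree 6 in F minor, so VI.
Ab has root Ab, degree 3 in F minor, so III.
Edim7: fully diminished seventh chord on E = scale degree 7 → viio7.

i - VI - III - viio7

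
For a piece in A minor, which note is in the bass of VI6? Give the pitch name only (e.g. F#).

A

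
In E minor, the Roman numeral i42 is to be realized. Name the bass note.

D

i in E minor has root E; the chord is E-G-B-D.
The figure 42 means third inversion — the seventh is in the bass.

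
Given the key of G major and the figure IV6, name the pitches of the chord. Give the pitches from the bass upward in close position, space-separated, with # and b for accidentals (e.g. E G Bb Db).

E G C

The numeral's case and figure indicate a major triad. In G major its root, the fourth degree, is C.
Stacking thirds from C gives C-E-G.
The figured bass 6 indicates first inversion, placing the third (E) in the bass: E-G-C.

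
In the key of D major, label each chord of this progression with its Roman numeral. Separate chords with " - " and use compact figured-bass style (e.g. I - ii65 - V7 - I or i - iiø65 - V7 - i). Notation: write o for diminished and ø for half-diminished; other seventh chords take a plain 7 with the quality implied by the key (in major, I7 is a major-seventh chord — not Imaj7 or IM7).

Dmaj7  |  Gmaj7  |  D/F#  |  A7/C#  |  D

I7 - IV7 - I6 - V65 - I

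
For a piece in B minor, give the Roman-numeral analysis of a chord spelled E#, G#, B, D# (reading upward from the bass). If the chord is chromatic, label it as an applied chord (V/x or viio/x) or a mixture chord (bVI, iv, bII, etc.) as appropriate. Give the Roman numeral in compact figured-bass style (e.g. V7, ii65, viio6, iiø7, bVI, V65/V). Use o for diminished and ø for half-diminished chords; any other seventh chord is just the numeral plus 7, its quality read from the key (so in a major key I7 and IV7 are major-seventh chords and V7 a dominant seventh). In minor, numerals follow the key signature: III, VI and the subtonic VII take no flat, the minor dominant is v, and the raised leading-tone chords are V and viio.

The pitches E#-G#-B-D# form a half-diminished seventh chord rooted on E#.
E# sits a half step below F# (V in B minor); a diminished chord there is the applied leading-tone chord of V.

viiø7/V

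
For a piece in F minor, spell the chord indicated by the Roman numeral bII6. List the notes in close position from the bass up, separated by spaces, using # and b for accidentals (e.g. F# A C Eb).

Bb Db Gb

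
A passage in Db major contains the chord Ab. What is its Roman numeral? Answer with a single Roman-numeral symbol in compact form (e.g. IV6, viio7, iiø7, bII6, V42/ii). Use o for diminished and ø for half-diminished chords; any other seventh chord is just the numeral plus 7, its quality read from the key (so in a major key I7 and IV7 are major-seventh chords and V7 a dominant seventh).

V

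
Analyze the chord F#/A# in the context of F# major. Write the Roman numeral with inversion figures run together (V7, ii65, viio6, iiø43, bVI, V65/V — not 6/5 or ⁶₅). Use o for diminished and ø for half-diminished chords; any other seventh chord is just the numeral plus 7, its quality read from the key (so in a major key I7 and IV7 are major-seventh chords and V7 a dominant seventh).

The pitches F#-A#-C# form a major triad rooted on F#.
F# is scale degree 1 in F# major, and a major triad on that degree is written I.
With A# in the bass the chord is in first inversion, so the figured bass is 6.

I6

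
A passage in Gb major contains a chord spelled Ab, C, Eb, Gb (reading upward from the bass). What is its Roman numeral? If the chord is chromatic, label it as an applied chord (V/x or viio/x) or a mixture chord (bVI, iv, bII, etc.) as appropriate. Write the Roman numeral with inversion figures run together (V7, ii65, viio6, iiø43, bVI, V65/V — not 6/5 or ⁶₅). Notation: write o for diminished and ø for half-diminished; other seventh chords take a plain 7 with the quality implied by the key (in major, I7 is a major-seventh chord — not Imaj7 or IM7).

The pitches Ab-C-Eb-Gb form a dominant seventh chord rooted on Ab.
Ab is not a diatonic chord root with this quality in Gb major, but it lies a perfect fifth above Db (V), so the chord functions as an applied dominant of V.

V7/V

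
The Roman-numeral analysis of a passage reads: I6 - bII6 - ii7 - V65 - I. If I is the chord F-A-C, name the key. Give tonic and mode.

F major

The chord F is a major triad rooted on F; its label is I.
If F is scale degree 1 and the mode makes that degree carry a major triad, the tonic is F and the mode is major.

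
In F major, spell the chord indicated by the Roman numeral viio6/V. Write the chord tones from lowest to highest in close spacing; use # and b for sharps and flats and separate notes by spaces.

viio6/V is a secondary leading-tone chord. The target V is C in F major; the applied chord is rooted a semitone below, on B.
Building a diminished triad on B gives B-D-F.
The figured bass 6 indicates first inversion, placing the third (D) in the bass: D-F-B.

D F B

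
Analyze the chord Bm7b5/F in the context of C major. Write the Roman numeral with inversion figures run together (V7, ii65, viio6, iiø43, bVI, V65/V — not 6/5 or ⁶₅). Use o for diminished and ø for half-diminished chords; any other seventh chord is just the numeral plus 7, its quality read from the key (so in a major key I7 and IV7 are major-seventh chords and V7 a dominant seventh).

viiø43

The pitches B-D-F-A form a half-diminished seventh chord rooted on B.
B is scale degree 7 in C major, and a half-diminished seventh chord on that degree is written viiø7.
With F in the bass the chord is in second inversion, so the figured bass is 43.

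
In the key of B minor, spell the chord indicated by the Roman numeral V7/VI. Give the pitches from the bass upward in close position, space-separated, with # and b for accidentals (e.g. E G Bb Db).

V7/VI is a secondary dominant — the dominant seventh of VI. VI in B minor is G, so the applied chord's root is D, a perfect fifth above.
Building a dominant seventh chord on D gives D-F#-A-C.

D F# A C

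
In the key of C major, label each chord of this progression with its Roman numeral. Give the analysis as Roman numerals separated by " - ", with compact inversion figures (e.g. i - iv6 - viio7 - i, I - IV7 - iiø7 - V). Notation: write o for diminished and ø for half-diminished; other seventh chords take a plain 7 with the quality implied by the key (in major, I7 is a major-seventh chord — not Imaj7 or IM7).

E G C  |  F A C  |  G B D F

I6 - IV - V7

E-G-C: root C is the tonic; major triad there is I6.
F-A-C has root F, degree 4 in C major, so IV.
G-B-D-F: dominant seventh chord on G = scale degree 5 → V7.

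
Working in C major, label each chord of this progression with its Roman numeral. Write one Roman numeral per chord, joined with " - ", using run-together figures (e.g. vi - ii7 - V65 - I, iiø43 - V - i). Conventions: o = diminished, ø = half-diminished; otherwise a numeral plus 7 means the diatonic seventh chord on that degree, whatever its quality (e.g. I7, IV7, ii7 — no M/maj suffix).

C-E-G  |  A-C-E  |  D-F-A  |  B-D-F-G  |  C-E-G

I - vi - ii - V65 - I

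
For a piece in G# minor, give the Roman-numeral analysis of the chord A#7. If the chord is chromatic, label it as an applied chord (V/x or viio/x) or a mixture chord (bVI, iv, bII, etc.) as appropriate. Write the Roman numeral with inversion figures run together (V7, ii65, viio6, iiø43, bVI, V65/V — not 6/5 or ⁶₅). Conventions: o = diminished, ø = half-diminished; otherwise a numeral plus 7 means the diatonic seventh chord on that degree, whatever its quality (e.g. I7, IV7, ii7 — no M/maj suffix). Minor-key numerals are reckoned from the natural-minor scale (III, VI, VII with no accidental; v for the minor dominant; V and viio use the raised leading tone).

V7/V

The pitches A#-C##-E#-G# form a dominant seventh chord rooted on A#.
A# is not a diatonic chord root with this quality in G# minor, but it lies a perfect fifth above D# (V), so the chord functions as an applied dominant of V.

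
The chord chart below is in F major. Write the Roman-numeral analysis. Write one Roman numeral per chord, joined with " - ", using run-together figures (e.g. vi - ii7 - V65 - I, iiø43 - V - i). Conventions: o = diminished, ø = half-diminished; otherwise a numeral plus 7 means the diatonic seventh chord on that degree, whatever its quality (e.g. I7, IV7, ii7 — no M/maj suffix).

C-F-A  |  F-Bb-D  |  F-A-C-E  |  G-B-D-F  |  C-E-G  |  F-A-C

I64 - IV64 - I7 - V7/V - V - I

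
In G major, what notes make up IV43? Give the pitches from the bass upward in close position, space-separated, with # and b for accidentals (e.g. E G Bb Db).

G B C E

In G major, the subdominant is C, and the diatonic chord built there is a major seventh chord.
That chord is spelled C-E-G-B.
The figured bass 43 indicates second inversion, placing the fifth (G) in the bass: G-B-C-E.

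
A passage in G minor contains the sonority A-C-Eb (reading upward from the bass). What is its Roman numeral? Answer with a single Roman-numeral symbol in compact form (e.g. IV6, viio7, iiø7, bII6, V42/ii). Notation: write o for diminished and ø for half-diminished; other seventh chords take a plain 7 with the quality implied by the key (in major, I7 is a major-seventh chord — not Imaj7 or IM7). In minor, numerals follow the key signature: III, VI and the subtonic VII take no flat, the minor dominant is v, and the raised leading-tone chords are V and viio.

The pitches A-C-Eb form a diminished triad rooted on A.
In G minor, A is the supertonic; the diatonic diminished triad there is iio.

iio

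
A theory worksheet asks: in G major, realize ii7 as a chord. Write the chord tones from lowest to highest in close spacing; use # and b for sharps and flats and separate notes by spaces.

A C E G

In G major, the supertonic is A, and the diatonic chord built there is a minor seventh chord.
Stacking thirds from A gives A-C-E-G.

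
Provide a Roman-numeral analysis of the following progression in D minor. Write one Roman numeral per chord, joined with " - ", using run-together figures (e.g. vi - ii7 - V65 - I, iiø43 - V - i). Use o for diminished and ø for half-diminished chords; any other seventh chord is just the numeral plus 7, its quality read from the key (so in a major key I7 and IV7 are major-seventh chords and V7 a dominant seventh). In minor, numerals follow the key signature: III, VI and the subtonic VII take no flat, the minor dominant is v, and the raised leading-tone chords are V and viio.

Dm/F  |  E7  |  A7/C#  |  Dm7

Dm/F: minor triad on D = scale degree 1 → i6.
E7: chromatic; E is V of V, so V7/V.
A7/C# has root A, degree 5 in D minor, so V65.
Dm7 has root D, degree 1 in D minor, so i7.

i6 - V7/V - V65 - i7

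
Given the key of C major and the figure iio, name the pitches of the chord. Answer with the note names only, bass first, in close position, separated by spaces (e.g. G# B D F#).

D F Ab

Scale degree 2 in C major is D; here the chord built on it is altered to a diminished triad. iio is the diminished supertonic triad, borrowed from the parallel minor.
So the chord is D-F-Ab, a diminished triad.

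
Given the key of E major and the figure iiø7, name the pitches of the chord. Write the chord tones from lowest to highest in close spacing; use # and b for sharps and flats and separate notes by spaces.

Scale degree 2 in E major is F#; here the chord built on it is altered to a half-diminished seventh chord. iiø7 is the half-diminished supertonic seventh, borrowed from the parallel minor.
So the chord is F#-A-C-E.

F# A C E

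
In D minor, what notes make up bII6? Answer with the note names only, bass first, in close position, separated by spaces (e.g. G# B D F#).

G Bb Eb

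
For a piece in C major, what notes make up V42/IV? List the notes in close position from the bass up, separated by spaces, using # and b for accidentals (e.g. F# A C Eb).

Bb C E G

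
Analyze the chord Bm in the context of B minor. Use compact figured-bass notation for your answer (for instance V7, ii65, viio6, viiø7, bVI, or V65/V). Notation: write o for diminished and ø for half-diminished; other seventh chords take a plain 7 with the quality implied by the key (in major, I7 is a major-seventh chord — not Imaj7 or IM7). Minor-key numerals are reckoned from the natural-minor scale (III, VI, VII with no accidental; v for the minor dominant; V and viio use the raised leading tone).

i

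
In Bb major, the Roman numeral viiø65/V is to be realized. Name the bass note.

The applied chord viiø65/V is rooted on E: E-G-Bb-D.
The figure 65 means first inversion — the third is in the bass.

G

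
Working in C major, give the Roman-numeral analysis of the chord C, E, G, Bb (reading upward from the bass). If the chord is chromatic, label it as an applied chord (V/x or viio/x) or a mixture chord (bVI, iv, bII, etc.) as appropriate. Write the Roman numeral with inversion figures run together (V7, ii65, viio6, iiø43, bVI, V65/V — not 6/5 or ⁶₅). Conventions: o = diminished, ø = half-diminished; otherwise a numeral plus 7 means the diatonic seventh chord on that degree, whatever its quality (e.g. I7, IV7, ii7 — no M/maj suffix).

V7/IV

Stacked in thirds the chord is C-E-G-Bb: a dominant seventh chord on C.
C is not a diatonic chord root with this quality in C major, but it lies a perfect fifth above F (IV), so the chord functions as an applied dominant of IV.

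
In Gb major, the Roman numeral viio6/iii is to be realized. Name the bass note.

C

The applied chord viio6/iii is rooted on A: A-C-Eb.
The figure 6 means first inversion — the third is in the bass.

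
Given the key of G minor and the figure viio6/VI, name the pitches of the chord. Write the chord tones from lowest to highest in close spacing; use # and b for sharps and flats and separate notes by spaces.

F Ab D

The slash marks an applied leading-tone chord: viio of VI. In G minor, VI is Eb, so the leading tone to it is D, a half step below.
Building a diminished triad on D gives D-F-Ab.
The figured bass 6 indicates first inversion, placing the third (F) in the bass: F-Ab-D.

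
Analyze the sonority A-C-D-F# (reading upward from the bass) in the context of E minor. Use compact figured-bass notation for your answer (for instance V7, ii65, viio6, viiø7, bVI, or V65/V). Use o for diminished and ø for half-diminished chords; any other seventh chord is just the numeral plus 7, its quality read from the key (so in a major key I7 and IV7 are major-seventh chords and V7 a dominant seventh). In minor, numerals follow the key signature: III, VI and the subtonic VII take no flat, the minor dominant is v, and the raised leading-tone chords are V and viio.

VII43

Stacked in thirds the chord is D-F#-A-C: a dominant seventh chord on D.
D is scale degree 7 in E minor, and a dominant seventh chord on that degree is written VII7.
With A in the bass the chord is in second inversion, so the figured bass is 43.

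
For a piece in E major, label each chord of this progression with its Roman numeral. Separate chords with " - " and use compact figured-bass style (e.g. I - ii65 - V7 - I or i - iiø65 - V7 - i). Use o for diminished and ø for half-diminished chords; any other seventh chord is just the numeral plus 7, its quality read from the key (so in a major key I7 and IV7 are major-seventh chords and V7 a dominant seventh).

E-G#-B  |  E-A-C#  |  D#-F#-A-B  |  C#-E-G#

I - IV64 - V65 - vi

E-G#-B: root E is the tonic; major triad there is I.
E-A-C#: root A is the subdominant; major triad there is IV64.
D#-F#-A-B: dominant seventh chord on B = scale degree 5 → V65.
C#-E-G#: minor triad on C# = scale degree 6 → vi.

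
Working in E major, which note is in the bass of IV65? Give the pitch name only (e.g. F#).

IV in E major has root A; the chord is A-C#-E-G#.
The figure 65 means first inversion — the third is in the bass.

C#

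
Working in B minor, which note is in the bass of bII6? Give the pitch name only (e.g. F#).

bII in B minor has root C; the chord is C-E-G.
The figure 6 means first inversion — the third is in the bass.

E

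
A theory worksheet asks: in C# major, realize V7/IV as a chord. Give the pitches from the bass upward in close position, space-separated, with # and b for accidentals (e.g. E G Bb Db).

C# E# G# B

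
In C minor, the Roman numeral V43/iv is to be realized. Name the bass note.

G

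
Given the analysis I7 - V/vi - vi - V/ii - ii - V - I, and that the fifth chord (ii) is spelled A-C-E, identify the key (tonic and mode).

The anchor chord is a minor triad on A, labeled ii.
ii on A implies A is the supertonic; that puts the tonic at G, and the lowercase numeral fits major mode.

G major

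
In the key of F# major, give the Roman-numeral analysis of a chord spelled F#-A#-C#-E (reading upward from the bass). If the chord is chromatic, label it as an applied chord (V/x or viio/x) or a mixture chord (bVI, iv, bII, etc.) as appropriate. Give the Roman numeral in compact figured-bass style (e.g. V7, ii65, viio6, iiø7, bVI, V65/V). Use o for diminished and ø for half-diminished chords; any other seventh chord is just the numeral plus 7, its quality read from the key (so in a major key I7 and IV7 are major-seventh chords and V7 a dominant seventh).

V7/IV

Stacked in thirds the chord is F#-A#-C#-E: a dominant seventh chord on F#.
F# is not a diatonic chord root with this quality in F# major, but it lies a perfect fifth above B (IV), so the chord functions as an applied dominant of IV.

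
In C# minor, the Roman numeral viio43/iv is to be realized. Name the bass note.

B

The applied chord viio43/iv is rooted on E#: E#-G#-B-D.
The figure 43 means second inversion — the fifth is in the bass.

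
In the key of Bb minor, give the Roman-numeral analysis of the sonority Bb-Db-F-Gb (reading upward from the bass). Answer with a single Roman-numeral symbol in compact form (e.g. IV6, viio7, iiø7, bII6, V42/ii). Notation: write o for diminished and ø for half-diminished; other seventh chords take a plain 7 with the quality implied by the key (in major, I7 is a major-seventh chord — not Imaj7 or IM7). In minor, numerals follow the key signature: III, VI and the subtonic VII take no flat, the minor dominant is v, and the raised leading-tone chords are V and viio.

The pitches Gb-Bb-Db-F form a major seventh chord rooted on Gb.
Gb is scale degree 6 in Bb minor, and a major seventh chord on that degree is written VI7.
With Bb in the bass the chord is in first inversion, so the figured bass is 65.

VI65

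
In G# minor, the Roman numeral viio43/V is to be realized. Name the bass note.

G#

The applied chord viio43/V is rooted on C##: C##-E#-G#-B.
The figure 43 means second inversion — the fifth is in the bass.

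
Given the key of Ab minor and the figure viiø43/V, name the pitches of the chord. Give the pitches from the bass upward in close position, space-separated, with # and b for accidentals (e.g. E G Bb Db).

Ab C D F

viiø43/V is a secondary leading-tone chord. The target V is Eb in Ab minor; the applied chord is rooted a semitone below, on D.
Building a half-diminished seventh chord on D gives D-F-Ab-C.
The figured bass 43 indicates second inversion, placing the fifth (Ab) in the bass: Ab-C-D-F.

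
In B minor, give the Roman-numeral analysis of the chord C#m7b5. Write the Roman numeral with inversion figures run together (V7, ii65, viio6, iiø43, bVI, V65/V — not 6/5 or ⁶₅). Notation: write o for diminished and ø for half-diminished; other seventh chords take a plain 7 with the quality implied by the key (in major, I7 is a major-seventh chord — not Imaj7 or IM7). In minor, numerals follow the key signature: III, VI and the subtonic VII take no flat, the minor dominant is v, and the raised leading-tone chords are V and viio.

Stacked in thirds the chord is C#-E-G-B: a half-diminished seventh chord on C#.
In B minor, C# is the supertonic; the diatonic half-diminished seventh chord there is iiø7.

iiø7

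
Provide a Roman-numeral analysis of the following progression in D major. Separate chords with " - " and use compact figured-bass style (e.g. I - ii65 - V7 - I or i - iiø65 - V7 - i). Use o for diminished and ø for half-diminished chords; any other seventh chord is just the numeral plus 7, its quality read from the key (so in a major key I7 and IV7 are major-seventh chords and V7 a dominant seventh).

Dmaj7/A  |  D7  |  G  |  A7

Dmaj7/A has root D, degree 1 in D major, so I43.
D7 is the secondary dominant of IV (dominant seventh chord on D): V7/IV.
G: root G is the subdominant; major triad there is IV.
A7: dominant seventh chord on A = scale degree 5 → V7.

I43 - V7/IV - IV - V7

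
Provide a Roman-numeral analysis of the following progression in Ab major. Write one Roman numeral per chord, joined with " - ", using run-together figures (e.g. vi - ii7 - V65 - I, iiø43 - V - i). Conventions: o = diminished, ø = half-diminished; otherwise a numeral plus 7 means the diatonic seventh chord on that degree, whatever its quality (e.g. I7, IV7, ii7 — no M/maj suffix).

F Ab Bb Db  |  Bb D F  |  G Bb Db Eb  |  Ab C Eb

ii43 - V/V - V65 - I

F-Ab-Bb-Db: minor seventh chord on Bb = scale degree 2 → ii43.
Bb-D-F is the secondary dominant of V (major triad on Bb): V/V.
G-Bb-Db-Eb: root Eb is the dominant; dominant seventh chord there is V65.
Ab-C-Eb: major triad on Ab = scale degree 1 → I.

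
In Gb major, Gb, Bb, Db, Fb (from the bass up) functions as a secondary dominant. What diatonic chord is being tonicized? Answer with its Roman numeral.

IV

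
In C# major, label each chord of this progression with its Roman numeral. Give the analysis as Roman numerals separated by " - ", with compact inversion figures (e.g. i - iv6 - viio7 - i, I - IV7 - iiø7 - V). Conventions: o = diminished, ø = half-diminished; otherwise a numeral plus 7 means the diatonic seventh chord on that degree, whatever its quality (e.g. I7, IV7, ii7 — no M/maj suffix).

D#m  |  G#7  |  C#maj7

ii - V7 - I7

D#m: minor triad on D# = scale degree 2 → ii.
G#7 has root G#, degree 5 in C# major, so V7.
C#maj7 has root C#, degree 1 in C# major, so I7.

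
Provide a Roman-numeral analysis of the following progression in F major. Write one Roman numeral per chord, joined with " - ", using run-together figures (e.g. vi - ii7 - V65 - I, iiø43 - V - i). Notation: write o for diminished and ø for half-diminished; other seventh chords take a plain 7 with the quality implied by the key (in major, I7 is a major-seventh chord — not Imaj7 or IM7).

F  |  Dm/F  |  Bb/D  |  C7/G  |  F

F: root F is the tonic; major triad there is I.
Dm/F: root D is the submediant; minor triad there is vi6.
Bb/D has root Bb, degree 4 in F major, so IV6.
C7/G has root C, degree 5 in F major, so V43.
F: root F is the tonic; major triad there is I.

I - vi6 - IV6 - V43 - I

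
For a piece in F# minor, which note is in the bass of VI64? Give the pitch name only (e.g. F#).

VI in F# minor has root D; the chord is D-F#-A.
The figure 64 means second inversion — the fifth is in the bass.

A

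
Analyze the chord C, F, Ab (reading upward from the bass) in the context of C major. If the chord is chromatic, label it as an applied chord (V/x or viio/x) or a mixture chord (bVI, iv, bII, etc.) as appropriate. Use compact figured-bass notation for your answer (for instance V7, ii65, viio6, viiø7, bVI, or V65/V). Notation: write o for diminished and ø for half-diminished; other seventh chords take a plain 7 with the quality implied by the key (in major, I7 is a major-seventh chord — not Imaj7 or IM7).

iv64

Stacked in thirds the chord is F-Ab-C: a minor triad on F.
F is the fourth degree of C major. This is the minor subdominant, borrowed from the parallel minor.
With C in the bass the chord is in second inversion, so the figured bass is 64.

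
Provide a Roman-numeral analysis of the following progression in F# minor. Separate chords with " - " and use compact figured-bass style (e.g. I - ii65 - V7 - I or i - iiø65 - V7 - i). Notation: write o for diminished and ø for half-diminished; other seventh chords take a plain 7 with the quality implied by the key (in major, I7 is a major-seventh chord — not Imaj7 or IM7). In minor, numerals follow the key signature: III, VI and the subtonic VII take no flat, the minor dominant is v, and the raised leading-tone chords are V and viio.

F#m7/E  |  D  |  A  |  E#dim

i42 - VI - III - viio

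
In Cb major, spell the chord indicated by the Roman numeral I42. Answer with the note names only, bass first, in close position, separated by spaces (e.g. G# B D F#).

In Cb major, the tonic is Cb, and the diatonic chord built there is a major seventh chord.
Stacking thirds from Cb gives Cb-Eb-Gb-Bb.
The figured bass 42 indicates third inversion, placing the seventh (Bb) in the bass: Bb-Cb-Eb-Gb.

Bb Cb Eb Gb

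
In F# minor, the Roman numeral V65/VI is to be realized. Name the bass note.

C#

The applied chord V65/VI is rooted on A: A-C#-E-G.
The figure 65 means first inversion — the third is in the bass.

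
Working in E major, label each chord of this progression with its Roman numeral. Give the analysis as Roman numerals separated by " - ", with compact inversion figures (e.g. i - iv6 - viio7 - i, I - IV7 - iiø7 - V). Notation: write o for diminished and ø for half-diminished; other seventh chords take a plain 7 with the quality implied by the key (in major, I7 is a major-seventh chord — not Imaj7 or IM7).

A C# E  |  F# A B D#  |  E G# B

IV - V43 - I

A-C#-E: major triad on A = scale degree 4 → IV.
F#-A-B-D#: dominant seventh chord on B = scale degree 5 → V43.
E-G#-B: major triad on E = scale degree 1 → I.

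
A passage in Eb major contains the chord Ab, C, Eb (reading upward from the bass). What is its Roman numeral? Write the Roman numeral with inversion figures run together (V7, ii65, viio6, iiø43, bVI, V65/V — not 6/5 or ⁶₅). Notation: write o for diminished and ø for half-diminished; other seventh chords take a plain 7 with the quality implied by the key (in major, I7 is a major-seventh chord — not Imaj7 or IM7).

Stacked in thirds the chord is Ab-C-Eb: a major triad on Ab.
Ab is scale degree 4 in Eb major, and a major triad on that degree is written IV.

IV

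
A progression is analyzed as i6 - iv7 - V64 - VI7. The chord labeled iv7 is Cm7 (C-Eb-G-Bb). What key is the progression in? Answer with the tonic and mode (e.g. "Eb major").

G minor

iv7 is given as C-Eb-G-Bb — a minor seventh chord with root C.
iv7 on C implies C is the subdominant; that puts the tonic at G, and the lowercase numeral fits minor mode.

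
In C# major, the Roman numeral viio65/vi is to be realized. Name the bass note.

B#

The applied chord viio65/vi is rooted on G##: G##-B#-D#-F#.
The figure 65 means first inversion — the third is in the bass.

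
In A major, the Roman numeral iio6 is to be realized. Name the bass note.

D

iio in A major has root B; the chord is B-D-F.
The figure 6 means first inversion — the third is in the bass.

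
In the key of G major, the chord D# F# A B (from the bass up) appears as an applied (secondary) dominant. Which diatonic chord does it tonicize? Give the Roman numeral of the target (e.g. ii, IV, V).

vi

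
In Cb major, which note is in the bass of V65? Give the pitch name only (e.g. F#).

V in Cb major has root Gb; the chord is Gb-Bb-Db-Fb.
The figure 65 means first inversion — the third is in the bass.

Bb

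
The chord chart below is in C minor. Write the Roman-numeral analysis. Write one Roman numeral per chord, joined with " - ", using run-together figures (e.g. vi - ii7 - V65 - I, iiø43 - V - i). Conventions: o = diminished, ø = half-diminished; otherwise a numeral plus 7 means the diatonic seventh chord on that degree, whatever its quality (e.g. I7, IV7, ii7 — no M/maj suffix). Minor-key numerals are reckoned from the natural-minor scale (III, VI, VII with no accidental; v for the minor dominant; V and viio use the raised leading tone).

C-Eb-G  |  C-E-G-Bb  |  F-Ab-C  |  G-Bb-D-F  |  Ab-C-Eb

i - V7/iv - iv - v7 - VI

C-Eb-G has root C, degree 1 in C minor, so i.
C-E-G-Bb: a dominant seventh chord on C, the applied dominant of iv → V7/iv.
F-Ab-C: root F is the subdominant; minor triad there is iv.
G-Bb-D-F: minor seventh chord on G = scale degree 5 → v7.
Ab-C-Eb: root Ab is the submediant; major triad there is VI.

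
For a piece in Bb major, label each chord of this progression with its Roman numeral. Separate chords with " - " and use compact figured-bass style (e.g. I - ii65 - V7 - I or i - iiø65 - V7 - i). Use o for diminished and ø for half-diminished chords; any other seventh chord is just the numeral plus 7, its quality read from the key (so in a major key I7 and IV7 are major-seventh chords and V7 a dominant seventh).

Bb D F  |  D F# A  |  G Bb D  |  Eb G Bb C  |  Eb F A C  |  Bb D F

I - V/vi - vi - ii65 - V42 - I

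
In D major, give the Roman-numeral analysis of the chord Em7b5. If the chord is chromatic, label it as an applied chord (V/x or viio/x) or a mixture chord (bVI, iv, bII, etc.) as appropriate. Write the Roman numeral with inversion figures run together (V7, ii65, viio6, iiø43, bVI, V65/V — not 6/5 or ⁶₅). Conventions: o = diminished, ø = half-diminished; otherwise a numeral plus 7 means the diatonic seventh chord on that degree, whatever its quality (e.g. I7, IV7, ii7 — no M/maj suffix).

The pitches E-G-Bb-D form a half-diminished seventh chord rooted on E.
E is the second degree of D major. This is the half-diminished supertonic seventh, borrowed from the parallel minor.

iiø7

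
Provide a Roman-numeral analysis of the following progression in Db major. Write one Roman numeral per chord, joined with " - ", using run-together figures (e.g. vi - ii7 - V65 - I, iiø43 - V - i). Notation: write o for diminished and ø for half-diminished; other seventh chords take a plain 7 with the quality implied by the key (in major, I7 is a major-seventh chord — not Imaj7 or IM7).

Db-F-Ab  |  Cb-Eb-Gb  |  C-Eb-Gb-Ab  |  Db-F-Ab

Db-F-Ab has root Db, degree 1 in Db major, so I.
Cb-Eb-Gb: major triad on Cb — chromatic; bVII (borrowed from the parallel minor).
C-Eb-Gb-Ab: root Ab is the dominant; dominant seventh chord there is V65.
Db-F-Ab: root Db is the tonic; major triad there is I.

I - bVII - V65 - I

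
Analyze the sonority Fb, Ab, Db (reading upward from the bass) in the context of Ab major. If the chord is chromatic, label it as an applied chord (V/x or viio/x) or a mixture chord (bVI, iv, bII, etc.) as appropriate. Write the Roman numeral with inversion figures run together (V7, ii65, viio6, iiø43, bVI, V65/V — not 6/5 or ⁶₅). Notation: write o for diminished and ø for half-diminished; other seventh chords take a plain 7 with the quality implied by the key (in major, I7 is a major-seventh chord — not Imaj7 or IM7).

Stacked in thirds the chord is Db-Fb-Ab: a minor triad on Db.
Db is the fourth degree of Ab major. This is the minor subdominant, borrowed from the parallel minor.
With Fb in the bass the chord is in first inversion, so the figured bass is 6.

iv6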